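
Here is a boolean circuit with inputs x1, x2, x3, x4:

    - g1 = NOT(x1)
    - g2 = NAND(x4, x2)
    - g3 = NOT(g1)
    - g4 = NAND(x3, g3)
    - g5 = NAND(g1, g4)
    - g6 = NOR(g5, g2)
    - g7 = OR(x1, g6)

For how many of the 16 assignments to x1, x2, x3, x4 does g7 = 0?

6

g7 = OR(x1, g6) must be 0, so both x1 = 0 and g6 = 0.
Satisfying assignments:
  x1=0, x2=0, x3=0, x4=0
  x1=0, x2=0, x3=0, x4=1
  x1=0, x2=0, x3=1, x4=0
  x1=0, x2=0, x3=1, x4=1
  x1=0, x2=1, x3=0, x4=0
  x1=0, x2=1, x3=1, x4=0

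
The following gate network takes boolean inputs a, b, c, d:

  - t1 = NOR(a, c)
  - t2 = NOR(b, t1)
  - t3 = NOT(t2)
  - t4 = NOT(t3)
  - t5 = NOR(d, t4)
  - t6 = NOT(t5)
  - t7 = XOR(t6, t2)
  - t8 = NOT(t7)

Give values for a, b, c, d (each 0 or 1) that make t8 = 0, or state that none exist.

a=0 b=1 c=1 d=1

t8 = NOT(t7) must be 0, so t7 = 1.
t7 = XOR(t6, t2) must be 1, so t6 and t2 differ.
Check with a=0 b=1 c=1 d=1:
t1 = NOR(a, c) = NOR(0, 1) = 0
t2 = NOR(b, t1) = NOR(1, 0) = 0
t3 = NOT(t2) = NOT 0 = 1
t4 = NOT(t3) = NOT 1 = 0
t5 = NOR(d, t4) = NOR(1, 0) = 0
t6 = NOT(t5) = NOT 0 = 1
t7 = XOR(t6, t2) = XOR(1, 0) = 1
t8 = NOT(t7) = NOT 1 = 0
So t8 = 0 as required.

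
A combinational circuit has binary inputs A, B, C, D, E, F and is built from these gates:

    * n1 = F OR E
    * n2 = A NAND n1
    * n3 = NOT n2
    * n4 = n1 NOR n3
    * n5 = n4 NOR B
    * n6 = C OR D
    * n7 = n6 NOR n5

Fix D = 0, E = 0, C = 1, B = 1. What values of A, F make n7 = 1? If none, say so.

With D = 0, E = 0, C = 1, B = 1 fixed, none of the 4 settings of A, F give n7 = 1.
For example, with A=1, F=1:
n1 = F OR E = 1 OR 0 = 1
n2 = A NAND n1 = 1 NAND 1 = 0
n3 = NOT n2 = NOT 0 = 1
n4 = n1 NOR n3 = 1 NOR 1 = 0
n5 = n4 NOR B = 0 NOR 1 = 0
n6 = C OR D = 1 OR 0 = 1
n7 = n6 NOR n5 = 1 NOR 0 = 0
giving n7 = 0 ≠ 1.

no solution exists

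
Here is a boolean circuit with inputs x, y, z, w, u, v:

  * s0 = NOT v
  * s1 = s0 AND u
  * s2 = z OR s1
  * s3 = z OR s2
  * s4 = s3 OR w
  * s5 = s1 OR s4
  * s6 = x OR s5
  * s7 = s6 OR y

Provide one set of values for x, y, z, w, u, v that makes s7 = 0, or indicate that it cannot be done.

x=0 y=0 z=0 w=0 u=0 v=1

s7 = s6 OR y must be 0, so both s6 = 0 and y = 0.
s6 = x OR s5 must be 0, so both x = 0 and s5 = 0.
Check with x=0 y=0 z=0 w=0 u=0 v=1:
s0 = NOT v = NOT 1 = 0
s1 = s0 AND u = 0 AND 0 = 0
s2 = z OR s1 = 0 OR 0 = 0
s3 = z OR s2 = 0 OR 0 = 0
s4 = s3 OR w = 0 OR 0 = 0
s5 = s1 OR s4 = 0 OR 0 = 0
s6 = x OR s5 = 0 OR 0 = 0
s7 = s6 OR y = 0 OR 0 = 0
So s7 = 0 as required.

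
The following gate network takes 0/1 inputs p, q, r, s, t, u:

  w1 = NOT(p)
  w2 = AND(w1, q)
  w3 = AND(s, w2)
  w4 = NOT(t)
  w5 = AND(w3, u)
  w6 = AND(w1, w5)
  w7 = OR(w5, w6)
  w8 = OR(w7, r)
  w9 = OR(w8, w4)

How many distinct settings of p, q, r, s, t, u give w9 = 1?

w9 = OR(w8, w4) must be 1, so at least one of w8, w4 is 1.
Enumerating the 64 input combinations, 49 give w9 = 1 and 15 give w9 = 0.

49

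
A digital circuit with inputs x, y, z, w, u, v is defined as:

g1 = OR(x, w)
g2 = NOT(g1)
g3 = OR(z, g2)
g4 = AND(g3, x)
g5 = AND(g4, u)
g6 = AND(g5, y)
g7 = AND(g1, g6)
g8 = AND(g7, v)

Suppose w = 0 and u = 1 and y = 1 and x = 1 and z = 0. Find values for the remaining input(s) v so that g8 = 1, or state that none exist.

no solution exists

With w = 0 and u = 1 and y = 1 and x = 1 and z = 0 fixed, none of the 2 settings of v give g8 = 1.
For example, with v=0:
g1 = OR(x, w) = OR(1, 0) = 1
g2 = NOT(g1) = NOT 1 = 0
g3 = OR(z, g2) = OR(0, 0) = 0
g4 = AND(g3, x) = AND(0, 1) = 0
g5 = AND(g4, u) = AND(0, 1) = 0
g6 = AND(g5, y) = AND(0, 1) = 0
g7 = AND(g1, g6) = AND(1, 0) = 0
g8 = AND(g7, v) = AND(0, 0) = 0
giving g8 = 0 ≠ 1.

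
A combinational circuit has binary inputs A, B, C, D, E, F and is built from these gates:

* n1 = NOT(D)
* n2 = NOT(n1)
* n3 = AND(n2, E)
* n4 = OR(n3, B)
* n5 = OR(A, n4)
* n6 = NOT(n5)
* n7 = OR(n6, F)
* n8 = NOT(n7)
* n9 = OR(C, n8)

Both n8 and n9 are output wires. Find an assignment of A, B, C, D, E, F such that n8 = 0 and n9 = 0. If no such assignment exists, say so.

A=0, B=0, C=0, D=0, E=0, F=1

Check with A=0, B=0, C=0, D=0, E=0, F=1:
n1 = NOT(D) = NOT 0 = 1
n2 = NOT(n1) = NOT 1 = 0
n3 = AND(n2, E) = AND(0, 0) = 0
n4 = OR(n3, B) = OR(0, 0) = 0
n5 = OR(A, n4) = OR(0, 0) = 0
n6 = NOT(n5) = NOT 0 = 1
n7 = OR(n6, F) = OR(1, 1) = 1
n8 = NOT(n7) = NOT 1 = 0
n9 = OR(C, n8) = OR(0, 0) = 0
So n8 = 0 and n9 = 0.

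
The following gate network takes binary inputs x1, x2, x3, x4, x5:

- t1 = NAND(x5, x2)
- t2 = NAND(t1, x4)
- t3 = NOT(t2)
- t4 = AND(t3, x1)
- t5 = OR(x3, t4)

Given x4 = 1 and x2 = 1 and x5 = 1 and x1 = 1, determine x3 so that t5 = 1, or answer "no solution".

t5 = OR(x3, t4) must be 1, so at least one of x3, t4 is 1.
Check with x4 = 1 and x2 = 1 and x5 = 1 and x1 = 1 and x3=1:
t1 = NAND(x5, x2) = NAND(1, 1) = 0
t2 = NAND(t1, x4) = NAND(0, 1) = 1
t3 = NOT(t2) = NOT 1 = 0
t4 = AND(t3, x1) = AND(0, 1) = 0
t5 = OR(x3, t4) = OR(1, 0) = 1
So t5 = 1.

x3=1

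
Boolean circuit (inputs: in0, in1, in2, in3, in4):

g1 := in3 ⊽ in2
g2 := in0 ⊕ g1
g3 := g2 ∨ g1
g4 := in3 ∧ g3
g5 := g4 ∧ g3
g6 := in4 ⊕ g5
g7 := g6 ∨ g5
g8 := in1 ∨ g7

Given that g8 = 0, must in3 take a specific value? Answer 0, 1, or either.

Both values of in3 occur among assignments with g8 = 0:
  in3=0: in0=0, in1=0, in2=0, in3=0, in4=0
  in3=1: in0=0, in1=0, in2=0, in3=1, in4=0

either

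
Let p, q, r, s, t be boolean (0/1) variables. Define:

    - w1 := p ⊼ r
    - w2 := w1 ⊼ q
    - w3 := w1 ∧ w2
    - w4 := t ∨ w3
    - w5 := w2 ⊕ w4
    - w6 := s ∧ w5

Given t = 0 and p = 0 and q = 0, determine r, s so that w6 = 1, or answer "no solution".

no solution exists

With t = 0 and p = 0 and q = 0 fixed, none of the 4 settings of r, s give w6 = 1.
For example, with r=0, s=1:
w1 = p ⊼ r = 0 ⊼ 0 = 1
w2 = w1 ⊼ q = 1 ⊼ 0 = 1
w3 = w1 ∧ w2 = 1 ∧ 1 = 1
w4 = t ∨ w3 = 0 ∨ 1 = 1
w5 = w2 ⊕ w4 = 1 ⊕ 1 = 0
w6 = s ∧ w5 = 1 ∧ 0 = 0
giving w6 = 0 ≠ 1.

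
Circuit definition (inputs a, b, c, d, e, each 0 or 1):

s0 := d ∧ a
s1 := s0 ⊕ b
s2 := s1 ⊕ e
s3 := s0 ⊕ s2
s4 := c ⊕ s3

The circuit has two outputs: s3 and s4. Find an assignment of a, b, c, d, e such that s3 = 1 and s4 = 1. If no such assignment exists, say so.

Check with a=0, b=0, c=0, d=1, e=1:
s0 = d ∧ a = 1 ∧ 0 = 0
s1 = s0 ⊕ b = 0 ⊕ 0 = 0
s2 = s1 ⊕ e = 0 ⊕ 1 = 1
s3 = s0 ⊕ s2 = 0 ⊕ 1 = 1
s4 = c ⊕ s3 = 0 ⊕ 1 = 1
So s3 = 1 and s4 = 1.

a=0, b=0, c=0, d=1, e=1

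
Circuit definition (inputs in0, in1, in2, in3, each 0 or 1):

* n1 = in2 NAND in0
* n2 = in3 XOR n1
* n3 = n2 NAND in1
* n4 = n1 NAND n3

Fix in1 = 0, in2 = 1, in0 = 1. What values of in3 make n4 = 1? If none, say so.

in3=1

n4 = n1 NAND n3 must be 1, so at least one of n1, n3 is 0.
Check with in1 = 0, in2 = 1, in0 = 1 and in3=1:
n1 = in2 NAND in0 = 1 NAND 1 = 0
n2 = in3 XOR n1 = 1 XOR 0 = 1
n3 = n2 NAND in1 = 1 NAND 0 = 1
n4 = n1 NAND n3 = 0 NAND 1 = 1
So n4 = 1.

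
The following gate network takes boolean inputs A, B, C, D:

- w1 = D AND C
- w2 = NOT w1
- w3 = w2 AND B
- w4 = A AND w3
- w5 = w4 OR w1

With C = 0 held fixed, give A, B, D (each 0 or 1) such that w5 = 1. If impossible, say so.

Check with C = 0 and A=1, B=1, D=1:
w1 = D AND C = 1 AND 0 = 0
w2 = NOT w1 = NOT 0 = 1
w3 = w2 AND B = 1 AND 1 = 1
w4 = A AND w3 = 1 AND 1 = 1
w5 = w4 OR w1 = 1 OR 0 = 1
So w5 = 1.

A=1 B=1 D=1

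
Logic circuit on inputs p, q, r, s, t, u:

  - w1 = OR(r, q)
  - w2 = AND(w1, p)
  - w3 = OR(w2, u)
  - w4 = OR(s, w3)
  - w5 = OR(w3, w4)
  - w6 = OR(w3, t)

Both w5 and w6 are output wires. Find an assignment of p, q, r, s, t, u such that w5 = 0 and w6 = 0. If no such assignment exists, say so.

Check with p=0, q=1, r=0, s=0, t=0, u=0:
w1 = OR(r, q) = OR(0, 1) = 1
w2 = AND(w1, p) = AND(1, 0) = 0
w3 = OR(w2, u) = OR(0, 0) = 0
w4 = OR(s, w3) = OR(0, 0) = 0
w5 = OR(w3, w4) = OR(0, 0) = 0
w6 = OR(w3, t) = OR(0, 0) = 0
So w5 = 0 and w6 = 0.

p=0, q=1, r=0, s=0, t=0, u=0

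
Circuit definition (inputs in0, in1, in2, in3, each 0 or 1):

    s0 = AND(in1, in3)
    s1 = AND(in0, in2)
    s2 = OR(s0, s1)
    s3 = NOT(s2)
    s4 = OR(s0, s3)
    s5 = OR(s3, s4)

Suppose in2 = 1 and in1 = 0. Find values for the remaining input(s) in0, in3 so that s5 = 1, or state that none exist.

in0=0, in3=0

s5 = OR(s3, s4) must be 1, so at least one of s3, s4 is 1.
Check with in2 = 1 and in1 = 0 and in0=0, in3=0:
s0 = AND(in1, in3) = AND(0, 0) = 0
s1 = AND(in0, in2) = AND(0, 1) = 0
s2 = OR(s0, s1) = OR(0, 0) = 0
s3 = NOT(s2) = NOT 0 = 1
s4 = OR(s0, s3) = OR(0, 1) = 1
s5 = OR(s3, s4) = OR(1, 1) = 1
So s5 = 1.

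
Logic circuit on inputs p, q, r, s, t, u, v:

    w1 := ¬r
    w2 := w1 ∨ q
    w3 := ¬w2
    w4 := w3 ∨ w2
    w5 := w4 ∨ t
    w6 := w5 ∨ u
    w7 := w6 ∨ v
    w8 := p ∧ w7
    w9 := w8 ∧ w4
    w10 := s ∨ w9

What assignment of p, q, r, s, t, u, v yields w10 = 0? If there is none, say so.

Check with p=0, q=1, r=1, s=0, t=0, u=0, v=0:
w1 = ¬r = ¬1 = 0
w2 = w1 ∨ q = 0 ∨ 1 = 1
w3 = ¬w2 = ¬1 = 0
w4 = w3 ∨ w2 = 0 ∨ 1 = 1
w5 = w4 ∨ t = 1 ∨ 0 = 1
w6 = w5 ∨ u = 1 ∨ 0 = 1
w7 = w6 ∨ v = 1 ∨ 0 = 1
w8 = p ∧ w7 = 0 ∧ 1 = 0
w9 = w8 ∧ w4 = 0 ∧ 1 = 0
w10 = s ∨ w9 = 0 ∨ 0 = 0
So w10 = 0 as required.

p=0, q=1, r=1, s=0, t=0, u=0, v=0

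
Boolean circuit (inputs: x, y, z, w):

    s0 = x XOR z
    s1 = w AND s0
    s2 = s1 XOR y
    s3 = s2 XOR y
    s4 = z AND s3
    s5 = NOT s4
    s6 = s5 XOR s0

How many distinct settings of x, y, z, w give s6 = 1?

10

s6 = s5 XOR s0 must be 1, so s5 and s0 differ.
Enumerating the 16 input combinations, 10 give s6 = 1 and 6 give s6 = 0.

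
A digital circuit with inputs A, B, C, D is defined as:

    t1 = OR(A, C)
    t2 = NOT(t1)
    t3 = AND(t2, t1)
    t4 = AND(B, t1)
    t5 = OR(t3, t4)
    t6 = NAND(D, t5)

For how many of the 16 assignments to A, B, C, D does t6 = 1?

t6 = NAND(D, t5) must be 1, so at least one of D, t5 is 0.
Enumerating the 16 input combinations, 13 give t6 = 1 and 3 give t6 = 0.

13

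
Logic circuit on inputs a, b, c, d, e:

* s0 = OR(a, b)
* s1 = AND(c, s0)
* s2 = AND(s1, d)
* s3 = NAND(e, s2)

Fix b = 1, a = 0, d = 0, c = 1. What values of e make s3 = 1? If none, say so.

s3 = NAND(e, s2) must be 1, so at least one of e, s2 is 0.
Check with b = 1, a = 0, d = 0, c = 1 and e=1:
s0 = OR(a, b) = OR(0, 1) = 1
s1 = AND(c, s0) = AND(1, 1) = 1
s2 = AND(s1, d) = AND(1, 0) = 0
s3 = NAND(e, s2) = NAND(1, 0) = 1
So s3 = 1.

e=1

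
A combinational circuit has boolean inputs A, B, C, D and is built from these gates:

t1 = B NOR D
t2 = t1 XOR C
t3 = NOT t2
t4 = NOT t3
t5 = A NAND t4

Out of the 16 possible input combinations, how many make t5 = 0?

t5 = A NAND t4 must be 0, so both A = 1 and t4 = 1.
t4 = NOT t3 must be 1, so t3 = 0.
t3 = NOT t2 must be 0, so t2 = 1.
Satisfying assignments:
  A=1, B=0, C=0, D=0
  A=1, B=0, C=1, D=1
  A=1, B=1, C=1, D=0
  A=1, B=1, C=1, D=1

4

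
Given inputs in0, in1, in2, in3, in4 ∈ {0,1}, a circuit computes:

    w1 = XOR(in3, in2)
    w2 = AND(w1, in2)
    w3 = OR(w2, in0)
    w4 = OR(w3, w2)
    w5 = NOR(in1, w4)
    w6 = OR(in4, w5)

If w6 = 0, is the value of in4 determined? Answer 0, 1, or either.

w6 = OR(in4, w5) must be 0, so both in4 = 0 and w5 = 0.
w5 = NOR(in1, w4) must be 0, so at least one of in1, w4 is 1.
Every assignment with w6 = 0 has in4 = 0; there are 13 such assignment(s).

0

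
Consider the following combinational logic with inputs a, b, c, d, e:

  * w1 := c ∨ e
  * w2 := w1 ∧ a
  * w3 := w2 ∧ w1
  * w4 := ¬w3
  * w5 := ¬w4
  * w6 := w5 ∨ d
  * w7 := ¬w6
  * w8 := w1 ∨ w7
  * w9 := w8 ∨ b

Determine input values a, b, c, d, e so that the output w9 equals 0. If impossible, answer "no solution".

a=1 b=0 c=0 d=1 e=0

w9 = w8 ∨ b must be 0, so both w8 = 0 and b = 0.
w8 = w1 ∨ w7 must be 0, so both w1 = 0 and w7 = 0.
Check with a=1 b=0 c=0 d=1 e=0:
w1 = c ∨ e = 0 ∨ 0 = 0
w2 = w1 ∧ a = 0 ∧ 1 = 0
w3 = w2 ∧ w1 = 0 ∧ 0 = 0
w4 = ¬w3 = ¬0 = 1
w5 = ¬w4 = ¬1 = 0
w6 = w5 ∨ d = 0 ∨ 1 = 1
w7 = ¬w6 = ¬1 = 0
w8 = w1 ∨ w7 = 0 ∨ 0 = 0
w9 = w8 ∨ b = 0 ∨ 0 = 0
So w9 = 0 as required.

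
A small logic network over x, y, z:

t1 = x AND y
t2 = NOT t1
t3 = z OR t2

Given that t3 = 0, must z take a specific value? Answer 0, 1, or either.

0

t3 = z OR t2 must be 0, so both z = 0 and t2 = 0.
t2 = NOT t1 must be 0, so t1 = 1.
t1 = x AND y must be 1, so both x = 1 and y = 1.
Every assignment with t3 = 0 has z = 0; there are 1 such assignment(s).
  x=1, y=1, z=0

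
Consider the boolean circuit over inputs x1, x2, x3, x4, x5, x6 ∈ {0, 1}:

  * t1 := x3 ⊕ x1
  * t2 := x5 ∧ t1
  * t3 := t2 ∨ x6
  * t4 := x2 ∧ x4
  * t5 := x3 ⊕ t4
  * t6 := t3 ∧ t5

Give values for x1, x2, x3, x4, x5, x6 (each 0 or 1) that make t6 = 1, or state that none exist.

t6 = t3 ∧ t5 must be 1, so both t3 = 1 and t5 = 1.
Check with x1=0, x2=1, x3=1, x4=0, x5=1, x6=0:
t1 = x3 ⊕ x1 = 1 ⊕ 0 = 1
t2 = x5 ∧ t1 = 1 ∧ 1 = 1
t3 = t2 ∨ x6 = 1 ∨ 0 = 1
t4 = x2 ∧ x4 = 1 ∧ 0 = 0
t5 = x3 ⊕ t4 = 1 ⊕ 0 = 1
t6 = t3 ∧ t5 = 1 ∧ 1 = 1
So t6 = 1 as required.

x1=0, x2=1, x3=1, x4=0, x5=1, x6=0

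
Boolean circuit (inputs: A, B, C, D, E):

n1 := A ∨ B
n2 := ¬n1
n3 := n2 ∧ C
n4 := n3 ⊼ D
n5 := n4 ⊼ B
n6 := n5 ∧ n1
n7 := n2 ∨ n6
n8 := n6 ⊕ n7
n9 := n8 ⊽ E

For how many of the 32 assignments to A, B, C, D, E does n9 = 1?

n9 = n8 ⊽ E must be 1, so both n8 = 0 and E = 0.
n8 = n6 ⊕ n7 must be 0, so n6 and n7 are equal.
Enumerating the 32 input combinations, 12 give n9 = 1 and 20 give n9 = 0.

12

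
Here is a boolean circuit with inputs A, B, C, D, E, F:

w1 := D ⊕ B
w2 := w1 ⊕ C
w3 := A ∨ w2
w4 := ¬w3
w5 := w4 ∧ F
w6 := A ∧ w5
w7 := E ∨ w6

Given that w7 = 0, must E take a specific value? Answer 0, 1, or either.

w7 = E ∨ w6 must be 0, so both E = 0 and w6 = 0.
Every assignment with w7 = 0 has E = 0; there are 32 such assignment(s).

0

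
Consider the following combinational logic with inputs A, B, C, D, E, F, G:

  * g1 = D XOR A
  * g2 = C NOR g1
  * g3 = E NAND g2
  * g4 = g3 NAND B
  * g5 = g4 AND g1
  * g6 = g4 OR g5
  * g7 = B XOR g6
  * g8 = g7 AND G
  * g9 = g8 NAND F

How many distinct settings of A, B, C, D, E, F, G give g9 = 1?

g9 = g8 NAND F must be 1, so at least one of g8, F is 0.
Enumerating the 128 input combinations, 98 give g9 = 1 and 30 give g9 = 0.

98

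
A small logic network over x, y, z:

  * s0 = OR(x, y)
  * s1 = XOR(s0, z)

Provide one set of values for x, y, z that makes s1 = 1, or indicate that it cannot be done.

Check with x=0, y=0, z=1:
s0 = OR(x, y) = OR(0, 0) = 0
s1 = XOR(s0, z) = XOR(0, 1) = 1
So s1 = 1 as required.

x=0, y=0, z=1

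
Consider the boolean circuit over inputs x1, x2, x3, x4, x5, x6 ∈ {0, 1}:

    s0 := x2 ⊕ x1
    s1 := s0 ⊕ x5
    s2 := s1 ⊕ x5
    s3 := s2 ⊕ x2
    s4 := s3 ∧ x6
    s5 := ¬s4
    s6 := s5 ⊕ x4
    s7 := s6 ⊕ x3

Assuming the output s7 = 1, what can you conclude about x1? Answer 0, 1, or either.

Both values of x1 occur among assignments with s7 = 1:
  x1=0: x1=0, x2=0, x3=0, x4=0, x5=0, x6=0
  x1=1: x1=1, x2=0, x3=0, x4=0, x5=0, x6=0

either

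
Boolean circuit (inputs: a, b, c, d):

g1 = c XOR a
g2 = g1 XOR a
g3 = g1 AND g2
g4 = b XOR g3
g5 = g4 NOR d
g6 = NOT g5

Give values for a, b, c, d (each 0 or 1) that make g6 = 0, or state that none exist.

Check with a=1, b=0, c=0, d=0:
g1 = c XOR a = 0 XOR 1 = 1
g2 = g1 XOR a = 1 XOR 1 = 0
g3 = g1 AND g2 = 1 AND 0 = 0
g4 = b XOR g3 = 0 XOR 0 = 0
g5 = g4 NOR d = 0 NOR 0 = 1
g6 = NOT g5 = NOT 1 = 0
So g6 = 0 as required.

a=1, b=0, c=0, d=0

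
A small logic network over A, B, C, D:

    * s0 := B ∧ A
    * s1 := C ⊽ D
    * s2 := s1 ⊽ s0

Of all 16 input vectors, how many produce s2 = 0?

s2 = s1 ⊽ s0 must be 0, so at least one of s1, s0 is 1.
Enumerating the 16 input combinations, 7 give s2 = 0 and 9 give s2 = 1.

7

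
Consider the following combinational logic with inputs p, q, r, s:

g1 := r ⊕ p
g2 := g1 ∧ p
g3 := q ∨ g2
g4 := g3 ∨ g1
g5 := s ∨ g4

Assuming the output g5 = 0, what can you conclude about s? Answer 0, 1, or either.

0

g5 = s ∨ g4 must be 0, so both s = 0 and g4 = 0.
Every assignment with g5 = 0 has s = 0; there are 2 such assignment(s).
  p=0, q=0, r=0, s=0
  p=1, q=0, r=1, s=0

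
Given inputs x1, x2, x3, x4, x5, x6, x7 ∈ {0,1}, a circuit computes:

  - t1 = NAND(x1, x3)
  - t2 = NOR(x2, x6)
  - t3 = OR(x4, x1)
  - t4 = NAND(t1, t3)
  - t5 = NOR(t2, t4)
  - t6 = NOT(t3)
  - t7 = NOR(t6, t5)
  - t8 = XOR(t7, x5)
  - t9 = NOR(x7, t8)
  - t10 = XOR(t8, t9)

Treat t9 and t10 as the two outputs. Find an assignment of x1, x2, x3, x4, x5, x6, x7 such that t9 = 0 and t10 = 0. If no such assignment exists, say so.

x1=1, x2=1, x3=0, x4=1, x5=0, x6=1, x7=1

Check with x1=1, x2=1, x3=0, x4=1, x5=0, x6=1, x7=1:
t1 = NAND(x1, x3) = NAND(1, 0) = 1
t2 = NOR(x2, x6) = NOR(1, 1) = 0
t3 = OR(x4, x1) = OR(1, 1) = 1
t4 = NAND(t1, t3) = NAND(1, 1) = 0
t5 = NOR(t2, t4) = NOR(0, 0) = 1
t6 = NOT(t3) = NOT 1 = 0
t7 = NOR(t6, t5) = NOR(0, 1) = 0
t8 = XOR(t7, x5) = XOR(0, 0) = 0
t9 = NOR(x7, t8) = NOR(1, 0) = 0
t10 = XOR(t8, t9) = XOR(0, 0) = 0
So t9 = 0 and t10 = 0.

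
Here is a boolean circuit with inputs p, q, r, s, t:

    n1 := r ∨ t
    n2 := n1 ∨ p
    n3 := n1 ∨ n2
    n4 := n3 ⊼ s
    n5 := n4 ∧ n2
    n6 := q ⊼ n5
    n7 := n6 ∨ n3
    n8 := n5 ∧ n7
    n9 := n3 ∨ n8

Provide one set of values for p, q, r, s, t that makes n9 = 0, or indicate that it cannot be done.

n9 = n3 ∨ n8 must be 0, so both n3 = 0 and n8 = 0.
n3 = n1 ∨ n2 must be 0, so both n1 = 0 and n2 = 0.
Check with p=0, q=1, r=0, s=1, t=0:
n1 = r ∨ t = 0 ∨ 0 = 0
n2 = n1 ∨ p = 0 ∨ 0 = 0
n3 = n1 ∨ n2 = 0 ∨ 0 = 0
n4 = n3 ⊼ s = 0 ⊼ 1 = 1
n5 = n4 ∧ n2 = 1 ∧ 0 = 0
n6 = q ⊼ n5 = 1 ⊼ 0 = 1
n7 = n6 ∨ n3 = 1 ∨ 0 = 1
n8 = n5 ∧ n7 = 0 ∧ 1 = 0
n9 = n3 ∨ n8 = 0 ∨ 0 = 0
So n9 = 0 as required.

p=0, q=1, r=0, s=1, t=0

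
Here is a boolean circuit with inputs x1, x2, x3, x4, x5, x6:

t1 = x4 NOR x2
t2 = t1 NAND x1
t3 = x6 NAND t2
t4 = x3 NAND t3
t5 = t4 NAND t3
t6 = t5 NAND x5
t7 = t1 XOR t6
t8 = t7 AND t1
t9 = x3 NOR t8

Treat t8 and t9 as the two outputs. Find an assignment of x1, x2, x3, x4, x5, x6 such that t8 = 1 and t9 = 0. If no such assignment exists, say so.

Check with x1=1 x2=0 x3=1 x4=0 x5=1 x6=1:
t1 = x4 NOR x2 = 0 NOR 0 = 1
t2 = t1 NAND x1 = 1 NAND 1 = 0
t3 = x6 NAND t2 = 1 NAND 0 = 1
t4 = x3 NAND t3 = 1 NAND 1 = 0
t5 = t4 NAND t3 = 0 NAND 1 = 1
t6 = t5 NAND x5 = 1 NAND 1 = 0
t7 = t1 XOR t6 = 1 XOR 0 = 1
t8 = t7 AND t1 = 1 AND 1 = 1
t9 = x3 NOR t8 = 1 NOR 1 = 0
So t8 = 1 and t9 = 0.

x1=1 x2=0 x3=1 x4=0 x5=1 x6=1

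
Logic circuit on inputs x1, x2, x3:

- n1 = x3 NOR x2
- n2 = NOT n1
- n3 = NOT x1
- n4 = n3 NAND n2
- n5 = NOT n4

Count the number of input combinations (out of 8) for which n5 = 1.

n5 = NOT n4 must be 1, so n4 = 0.
n4 = n3 NAND n2 must be 0, so both n3 = 1 and n2 = 1.
n3 = NOT x1 must be 1, so x1 = 0.
Satisfying assignments:
  x1=0, x2=0, x3=1
  x1=0, x2=1, x3=0
  x1=0, x2=1, x3=1

3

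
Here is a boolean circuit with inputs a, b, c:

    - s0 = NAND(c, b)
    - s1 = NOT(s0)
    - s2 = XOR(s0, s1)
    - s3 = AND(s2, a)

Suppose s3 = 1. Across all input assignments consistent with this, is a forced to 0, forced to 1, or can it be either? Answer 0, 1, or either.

s3 = AND(s2, a) must be 1, so both s2 = 1 and a = 1.
s2 = XOR(s0, s1) must be 1, so s0 and s1 differ.
Every assignment with s3 = 1 has a = 1; there are 4 such assignment(s).
  a=1, b=0, c=0
  a=1, b=0, c=1
  a=1, b=1, c=0
  a=1, b=1, c=1

1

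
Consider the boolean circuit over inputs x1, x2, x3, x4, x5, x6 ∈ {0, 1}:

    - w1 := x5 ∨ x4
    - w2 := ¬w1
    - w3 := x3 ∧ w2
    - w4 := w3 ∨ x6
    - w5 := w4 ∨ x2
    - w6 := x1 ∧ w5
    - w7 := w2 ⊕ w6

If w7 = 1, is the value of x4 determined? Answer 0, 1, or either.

either

Both values of x4 occur among assignments with w7 = 1:
  x4=0: x1=0, x2=0, x3=0, x4=0, x5=0, x6=0
  x4=1: x1=1, x2=0, x3=0, x4=1, x5=0, x6=1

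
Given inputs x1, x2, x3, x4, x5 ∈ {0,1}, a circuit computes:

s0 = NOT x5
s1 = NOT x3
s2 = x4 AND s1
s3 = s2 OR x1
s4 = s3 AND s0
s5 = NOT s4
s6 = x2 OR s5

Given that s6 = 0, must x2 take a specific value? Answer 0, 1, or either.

s6 = x2 OR s5 must be 0, so both x2 = 0 and s5 = 0.
s5 = NOT s4 must be 0, so s4 = 1.
Every assignment with s6 = 0 has x2 = 0; there are 5 such assignment(s).

0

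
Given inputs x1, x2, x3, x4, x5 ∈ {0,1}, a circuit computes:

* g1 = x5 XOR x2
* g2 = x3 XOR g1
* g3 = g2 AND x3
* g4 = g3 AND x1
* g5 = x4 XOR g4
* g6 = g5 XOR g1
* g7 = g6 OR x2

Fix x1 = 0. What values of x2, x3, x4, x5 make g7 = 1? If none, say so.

g7 = g6 OR x2 must be 1, so at least one of g6, x2 is 1.
Check with x1 = 0 and x2=1, x3=1, x4=1, x5=0:
g1 = x5 XOR x2 = 0 XOR 1 = 1
g2 = x3 XOR g1 = 1 XOR 1 = 0
g3 = g2 AND x3 = 0 AND 1 = 0
g4 = g3 AND x1 = 0 AND 0 = 0
g5 = x4 XOR g4 = 1 XOR 0 = 1
g6 = g5 XOR g1 = 1 XOR 1 = 0
g7 = g6 OR x2 = 0 OR 1 = 1
So g7 = 1.

x2=1 x3=1 x4=1 x5=0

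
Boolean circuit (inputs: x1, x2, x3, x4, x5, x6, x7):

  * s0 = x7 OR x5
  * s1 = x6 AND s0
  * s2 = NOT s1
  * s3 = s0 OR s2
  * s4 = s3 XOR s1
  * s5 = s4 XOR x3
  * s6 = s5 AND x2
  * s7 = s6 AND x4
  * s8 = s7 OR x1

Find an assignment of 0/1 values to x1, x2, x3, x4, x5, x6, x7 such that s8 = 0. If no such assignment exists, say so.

s8 = s7 OR x1 must be 0, so both s7 = 0 and x1 = 0.
s7 = s6 AND x4 must be 0, so at least one of s6, x4 is 0.
Check with x1=0, x2=0, x3=0, x4=1, x5=1, x6=0, x7=0:
s0 = x7 OR x5 = 0 OR 1 = 1
s1 = x6 AND s0 = 0 AND 1 = 0
s2 = NOT s1 = NOT 0 = 1
s3 = s0 OR s2 = 1 OR 1 = 1
s4 = s3 XOR s1 = 1 XOR 0 = 1
s5 = s4 XOR x3 = 1 XOR 0 = 1
s6 = s5 AND x2 = 1 AND 0 = 0
s7 = s6 AND x4 = 0 AND 1 = 0
s8 = s7 OR x1 = 0 OR 0 = 0
So s8 = 0 as required.

x1=0, x2=0, x3=0, x4=1, x5=1, x6=0, x7=0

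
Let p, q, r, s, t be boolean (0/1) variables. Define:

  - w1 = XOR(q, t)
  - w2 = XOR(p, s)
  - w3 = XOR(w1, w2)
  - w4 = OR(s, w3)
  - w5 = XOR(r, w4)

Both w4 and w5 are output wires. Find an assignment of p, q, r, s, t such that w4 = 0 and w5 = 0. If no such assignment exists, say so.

Check with p=0 q=1 r=0 s=0 t=1:
w1 = XOR(q, t) = XOR(1, 1) = 0
w2 = XOR(p, s) = XOR(0, 0) = 0
w3 = XOR(w1, w2) = XOR(0, 0) = 0
w4 = OR(s, w3) = OR(0, 0) = 0
w5 = XOR(r, w4) = XOR(0, 0) = 0
So w4 = 0 and w5 = 0.

p=0 q=1 r=0 s=0 t=1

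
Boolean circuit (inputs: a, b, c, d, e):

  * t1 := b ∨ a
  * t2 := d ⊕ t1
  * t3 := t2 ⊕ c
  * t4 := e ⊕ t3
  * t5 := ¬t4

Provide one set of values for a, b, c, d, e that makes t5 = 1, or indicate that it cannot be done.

Check with a=0 b=1 c=0 d=1 e=0:
t1 = b ∨ a = 1 ∨ 0 = 1
t2 = d ⊕ t1 = 1 ⊕ 1 = 0
t3 = t2 ⊕ c = 0 ⊕ 0 = 0
t4 = e ⊕ t3 = 0 ⊕ 0 = 0
t5 = ¬t4 = ¬0 = 1
So t5 = 1 as required.

a=0 b=1 c=0 d=1 e=0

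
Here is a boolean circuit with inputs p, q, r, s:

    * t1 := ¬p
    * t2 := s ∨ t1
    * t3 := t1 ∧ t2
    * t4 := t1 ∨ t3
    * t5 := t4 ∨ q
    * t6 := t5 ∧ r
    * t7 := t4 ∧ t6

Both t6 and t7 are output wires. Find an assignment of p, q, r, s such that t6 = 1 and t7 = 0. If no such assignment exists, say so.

p=1 q=1 r=1 s=0

Check with p=1 q=1 r=1 s=0:
t1 = ¬p = ¬1 = 0
t2 = s ∨ t1 = 0 ∨ 0 = 0
t3 = t1 ∧ t2 = 0 ∧ 0 = 0
t4 = t1 ∨ t3 = 0 ∨ 0 = 0
t5 = t4 ∨ q = 0 ∨ 1 = 1
t6 = t5 ∧ r = 1 ∧ 1 = 1
t7 = t4 ∧ t6 = 0 ∧ 1 = 0
So t6 = 1 and t7 = 0.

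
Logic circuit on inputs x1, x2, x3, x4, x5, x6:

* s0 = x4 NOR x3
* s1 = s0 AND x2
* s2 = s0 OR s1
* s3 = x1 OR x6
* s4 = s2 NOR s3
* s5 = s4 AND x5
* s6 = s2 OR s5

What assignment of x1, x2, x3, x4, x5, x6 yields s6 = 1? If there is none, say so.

x1=0, x2=0, x3=0, x4=0, x5=1, x6=1

Check with x1=0, x2=0, x3=0, x4=0, x5=1, x6=1:
s0 = x4 NOR x3 = 0 NOR 0 = 1
s1 = s0 AND x2 = 1 AND 0 = 0
s2 = s0 OR s1 = 1 OR 0 = 1
s3 = x1 OR x6 = 0 OR 1 = 1
s4 = s2 NOR s3 = 1 NOR 1 = 0
s5 = s4 AND x5 = 0 AND 1 = 0
s6 = s2 OR s5 = 1 OR 0 = 1
So s6 = 1 as required.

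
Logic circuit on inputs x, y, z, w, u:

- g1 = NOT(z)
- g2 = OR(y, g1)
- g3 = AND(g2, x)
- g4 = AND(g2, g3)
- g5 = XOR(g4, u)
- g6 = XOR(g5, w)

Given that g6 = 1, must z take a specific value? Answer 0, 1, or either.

Both values of z occur among assignments with g6 = 1:
  z=0: x=0, y=0, z=0, w=0, u=1
  z=1: x=0, y=0, z=1, w=0, u=1

either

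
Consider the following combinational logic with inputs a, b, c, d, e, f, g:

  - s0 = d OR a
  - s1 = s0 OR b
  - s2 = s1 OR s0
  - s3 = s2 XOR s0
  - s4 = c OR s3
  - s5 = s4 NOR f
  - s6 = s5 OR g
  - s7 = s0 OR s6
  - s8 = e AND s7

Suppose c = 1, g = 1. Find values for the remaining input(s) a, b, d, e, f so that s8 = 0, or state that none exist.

a=0, b=1, d=0, e=0, f=0

Check with c = 1, g = 1 and a=0, b=1, d=0, e=0, f=0:
s0 = d OR a = 0 OR 0 = 0
s1 = s0 OR b = 0 OR 1 = 1
s2 = s1 OR s0 = 1 OR 0 = 1
s3 = s2 XOR s0 = 1 XOR 0 = 1
s4 = c OR s3 = 1 OR 1 = 1
s5 = s4 NOR f = 1 NOR 0 = 0
s6 = s5 OR g = 0 OR 1 = 1
s7 = s0 OR s6 = 0 OR 1 = 1
s8 = e AND s7 = 0 AND 1 = 0
So s8 = 0.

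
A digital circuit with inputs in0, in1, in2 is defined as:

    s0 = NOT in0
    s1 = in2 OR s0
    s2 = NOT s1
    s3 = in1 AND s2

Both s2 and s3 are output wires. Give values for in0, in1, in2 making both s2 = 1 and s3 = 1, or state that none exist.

in0=1 in1=1 in2=0

Check with in0=1 in1=1 in2=0:
s0 = NOT in0 = NOT 1 = 0
s1 = in2 OR s0 = 0 OR 0 = 0
s2 = NOT s1 = NOT 0 = 1
s3 = in1 AND s2 = 1 AND 1 = 1
So s2 = 1 and s3 = 1.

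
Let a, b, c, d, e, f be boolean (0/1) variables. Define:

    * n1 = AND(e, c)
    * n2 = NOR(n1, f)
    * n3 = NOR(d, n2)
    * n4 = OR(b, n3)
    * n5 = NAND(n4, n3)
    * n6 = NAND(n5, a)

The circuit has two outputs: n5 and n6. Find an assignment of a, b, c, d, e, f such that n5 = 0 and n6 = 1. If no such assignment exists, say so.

Check with a=1, b=1, c=0, d=0, e=0, f=1:
n1 = AND(e, c) = AND(0, 0) = 0
n2 = NOR(n1, f) = NOR(0, 1) = 0
n3 = NOR(d, n2) = NOR(0, 0) = 1
n4 = OR(b, n3) = OR(1, 1) = 1
n5 = NAND(n4, n3) = NAND(1, 1) = 0
n6 = NAND(n5, a) = NAND(0, 1) = 1
So n5 = 0 and n6 = 1.

a=1, b=1, c=0, d=0, e=0, f=1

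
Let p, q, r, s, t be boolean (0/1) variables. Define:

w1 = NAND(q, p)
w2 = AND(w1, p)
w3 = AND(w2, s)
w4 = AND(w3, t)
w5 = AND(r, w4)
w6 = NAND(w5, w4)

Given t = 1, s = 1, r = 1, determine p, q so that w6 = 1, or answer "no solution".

Check with t = 1, s = 1, r = 1 and p=0, q=0:
w1 = NAND(q, p) = NAND(0, 0) = 1
w2 = AND(w1, p) = AND(1, 0) = 0
w3 = AND(w2, s) = AND(0, 1) = 0
w4 = AND(w3, t) = AND(0, 1) = 0
w5 = AND(r, w4) = AND(1, 0) = 0
w6 = NAND(w5, w4) = NAND(0, 0) = 1
So w6 = 1.

p=0, q=0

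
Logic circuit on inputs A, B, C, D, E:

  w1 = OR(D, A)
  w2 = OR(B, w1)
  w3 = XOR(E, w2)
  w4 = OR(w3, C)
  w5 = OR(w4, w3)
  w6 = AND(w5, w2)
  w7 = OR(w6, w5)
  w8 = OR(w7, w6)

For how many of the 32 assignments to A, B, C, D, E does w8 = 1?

w8 = OR(w7, w6) must be 1, so at least one of w7, w6 is 1.
Enumerating the 32 input combinations, 24 give w8 = 1 and 8 give w8 = 0.

24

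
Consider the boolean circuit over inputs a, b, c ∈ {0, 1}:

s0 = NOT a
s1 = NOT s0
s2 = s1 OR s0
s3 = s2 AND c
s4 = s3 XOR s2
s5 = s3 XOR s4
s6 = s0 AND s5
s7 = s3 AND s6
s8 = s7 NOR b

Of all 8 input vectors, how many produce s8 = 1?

s8 = s7 NOR b must be 1, so both s7 = 0 and b = 0.
s7 = s3 AND s6 must be 0, so at least one of s3, s6 is 0.
Satisfying assignments:
  a=0, b=0, c=0
  a=1, b=0, c=0
  a=1, b=0, c=1

3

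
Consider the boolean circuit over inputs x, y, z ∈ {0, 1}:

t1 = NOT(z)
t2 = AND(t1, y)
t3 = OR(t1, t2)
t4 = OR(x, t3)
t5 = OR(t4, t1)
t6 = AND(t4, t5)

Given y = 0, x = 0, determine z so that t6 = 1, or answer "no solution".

t6 = AND(t4, t5) must be 1, so both t4 = 1 and t5 = 1.
Check with y = 0, x = 0 and z=0:
t1 = NOT(z) = NOT 0 = 1
t2 = AND(t1, y) = AND(1, 0) = 0
t3 = OR(t1, t2) = OR(1, 0) = 1
t4 = OR(x, t3) = OR(0, 1) = 1
t5 = OR(t4, t1) = OR(1, 1) = 1
t6 = AND(t4, t5) = AND(1, 1) = 1
So t6 = 1.

z=0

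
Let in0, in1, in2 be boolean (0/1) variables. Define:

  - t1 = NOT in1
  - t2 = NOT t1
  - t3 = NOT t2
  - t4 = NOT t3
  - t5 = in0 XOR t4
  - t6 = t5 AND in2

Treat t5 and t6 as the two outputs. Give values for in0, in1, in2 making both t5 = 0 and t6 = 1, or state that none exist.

no solution exists

Across all 8 input combinations, none give both t5 = 0 and t6 = 1.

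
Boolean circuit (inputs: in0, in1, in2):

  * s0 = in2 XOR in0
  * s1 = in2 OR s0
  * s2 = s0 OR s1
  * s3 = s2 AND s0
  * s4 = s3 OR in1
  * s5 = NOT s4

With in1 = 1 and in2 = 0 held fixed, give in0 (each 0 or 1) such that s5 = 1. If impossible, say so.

no solution exists

With in1 = 1 and in2 = 0 fixed, none of the 2 settings of in0 give s5 = 1.
For example, with in0=0:
s0 = in2 XOR in0 = 0 XOR 0 = 0
s1 = in2 OR s0 = 0 OR 0 = 0
s2 = s0 OR s1 = 0 OR 0 = 0
s3 = s2 AND s0 = 0 AND 0 = 0
s4 = s3 OR in1 = 0 OR 1 = 1
s5 = NOT s4 = NOT 1 = 0
giving s5 = 0 ≠ 1.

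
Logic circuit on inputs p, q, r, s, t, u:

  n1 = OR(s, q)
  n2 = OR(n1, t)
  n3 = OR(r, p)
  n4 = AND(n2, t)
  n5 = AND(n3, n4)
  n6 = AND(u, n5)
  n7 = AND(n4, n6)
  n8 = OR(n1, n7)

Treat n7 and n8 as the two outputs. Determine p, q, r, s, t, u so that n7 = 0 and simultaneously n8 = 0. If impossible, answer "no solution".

Check with p=0, q=0, r=1, s=0, t=0, u=1:
n1 = OR(s, q) = OR(0, 0) = 0
n2 = OR(n1, t) = OR(0, 0) = 0
n3 = OR(r, p) = OR(1, 0) = 1
n4 = AND(n2, t) = AND(0, 0) = 0
n5 = AND(n3, n4) = AND(1, 0) = 0
n6 = AND(u, n5) = AND(1, 0) = 0
n7 = AND(n4, n6) = AND(0, 0) = 0
n8 = OR(n1, n7) = OR(0, 0) = 0
So n7 = 0 and n8 = 0.

p=0, q=0, r=1, s=0, t=0, u=1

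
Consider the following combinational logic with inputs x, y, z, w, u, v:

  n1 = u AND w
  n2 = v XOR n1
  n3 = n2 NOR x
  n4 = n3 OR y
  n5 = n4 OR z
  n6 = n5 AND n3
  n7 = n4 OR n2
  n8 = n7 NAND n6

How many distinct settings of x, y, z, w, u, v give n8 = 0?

n8 = n7 NAND n6 must be 0, so both n7 = 1 and n6 = 1.
Enumerating the 64 input combinations, 16 give n8 = 0 and 48 give n8 = 1.

16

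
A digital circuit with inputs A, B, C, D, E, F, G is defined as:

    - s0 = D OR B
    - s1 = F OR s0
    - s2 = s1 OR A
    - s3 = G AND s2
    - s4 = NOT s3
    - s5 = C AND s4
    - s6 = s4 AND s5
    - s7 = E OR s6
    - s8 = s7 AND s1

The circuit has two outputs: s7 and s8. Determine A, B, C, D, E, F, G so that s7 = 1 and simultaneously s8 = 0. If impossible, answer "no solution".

Check with A=0, B=0, C=1, D=0, E=1, F=0, G=1:
s0 = D OR B = 0 OR 0 = 0
s1 = F OR s0 = 0 OR 0 = 0
s2 = s1 OR A = 0 OR 0 = 0
s3 = G AND s2 = 1 AND 0 = 0
s4 = NOT s3 = NOT 0 = 1
s5 = C AND s4 = 1 AND 1 = 1
s6 = s4 AND s5 = 1 AND 1 = 1
s7 = E OR s6 = 1 OR 1 = 1
s8 = s7 AND s1 = 1 AND 0 = 0
So s7 = 1 and s8 = 0.

A=0, B=0, C=1, D=0, E=1, F=0, G=1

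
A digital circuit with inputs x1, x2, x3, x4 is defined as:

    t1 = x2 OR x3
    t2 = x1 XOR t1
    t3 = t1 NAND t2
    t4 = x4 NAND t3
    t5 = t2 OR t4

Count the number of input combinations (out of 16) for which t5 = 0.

t5 = t2 OR t4 must be 0, so both t2 = 0 and t4 = 0.
t2 = x1 XOR t1 must be 0, so x1 and t1 are equal.
Satisfying assignments:
  x1=0, x2=0, x3=0, x4=1
  x1=1, x2=0, x3=1, x4=1
  x1=1, x2=1, x3=0, x4=1
  x1=1, x2=1, x3=1, x4=1

4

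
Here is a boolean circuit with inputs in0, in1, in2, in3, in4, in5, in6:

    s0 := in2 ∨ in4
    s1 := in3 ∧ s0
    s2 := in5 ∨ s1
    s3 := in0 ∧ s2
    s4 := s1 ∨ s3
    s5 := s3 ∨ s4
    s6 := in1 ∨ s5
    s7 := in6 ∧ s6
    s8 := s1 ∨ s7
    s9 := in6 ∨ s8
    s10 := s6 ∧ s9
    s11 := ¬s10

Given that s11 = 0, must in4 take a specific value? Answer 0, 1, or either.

either

Both values of in4 occur among assignments with s11 = 0:
  in4=0: in0=0, in1=0, in2=1, in3=1, in4=0, in5=0, in6=0
  in4=1: in0=0, in1=0, in2=0, in3=1, in4=1, in5=0, in6=0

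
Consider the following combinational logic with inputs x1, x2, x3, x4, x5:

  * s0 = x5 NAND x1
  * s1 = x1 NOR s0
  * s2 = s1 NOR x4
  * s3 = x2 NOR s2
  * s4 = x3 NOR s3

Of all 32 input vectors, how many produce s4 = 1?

12

s4 = x3 NOR s3 must be 1, so both x3 = 0 and s3 = 0.
s3 = x2 NOR s2 must be 0, so at least one of x2, s2 is 1.
Enumerating the 32 input combinations, 12 give s4 = 1 and 20 give s4 = 0.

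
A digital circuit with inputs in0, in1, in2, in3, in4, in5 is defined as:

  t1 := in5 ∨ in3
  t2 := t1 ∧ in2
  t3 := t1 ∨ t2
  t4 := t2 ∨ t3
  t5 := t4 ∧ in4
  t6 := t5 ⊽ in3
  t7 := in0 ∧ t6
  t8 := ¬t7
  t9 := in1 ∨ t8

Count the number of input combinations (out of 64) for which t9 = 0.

6

t9 = in1 ∨ t8 must be 0, so both in1 = 0 and t8 = 0.
t8 = ¬t7 must be 0, so t7 = 1.
Satisfying assignments:
  in0=1, in1=0, in2=0, in3=0, in4=0, in5=0
  in0=1, in1=0, in2=0, in3=0, in4=0, in5=1
  in0=1, in1=0, in2=0, in3=0, in4=1, in5=0
  in0=1, in1=0, in2=1, in3=0, in4=0, in5=0
  in0=1, in1=0, in2=1, in3=0, in4=0, in5=1
  in0=1, in1=0, in2=1, in3=0, in4=1, in5=0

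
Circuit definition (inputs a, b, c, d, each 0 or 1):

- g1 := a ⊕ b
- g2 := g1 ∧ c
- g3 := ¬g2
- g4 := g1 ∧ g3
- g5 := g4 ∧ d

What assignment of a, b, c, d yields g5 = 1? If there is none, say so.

g5 = g4 ∧ d must be 1, so both g4 = 1 and d = 1.
Check with a=1, b=0, c=0, d=1:
g1 = a ⊕ b = 1 ⊕ 0 = 1
g2 = g1 ∧ c = 1 ∧ 0 = 0
g3 = ¬g2 = ¬0 = 1
g4 = g1 ∧ g3 = 1 ∧ 1 = 1
g5 = g4 ∧ d = 1 ∧ 1 = 1
So g5 = 1 as required.

a=1, b=0, c=0, d=1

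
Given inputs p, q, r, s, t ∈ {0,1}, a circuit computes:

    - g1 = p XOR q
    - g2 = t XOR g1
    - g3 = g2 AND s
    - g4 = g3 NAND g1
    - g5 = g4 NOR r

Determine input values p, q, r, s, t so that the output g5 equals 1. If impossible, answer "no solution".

g5 = g4 NOR r must be 1, so both g4 = 0 and r = 0.
g4 = g3 NAND g1 must be 0, so both g3 = 1 and g1 = 1.
Check with p=0, q=1, r=0, s=1, t=0:
g1 = p XOR q = 0 XOR 1 = 1
g2 = t XOR g1 = 0 XOR 1 = 1
g3 = g2 AND s = 1 AND 1 = 1
g4 = g3 NAND g1 = 1 NAND 1 = 0
g5 = g4 NOR r = 0 NOR 0 = 1
So g5 = 1 as required.

p=0, q=1, r=0, s=1, t=0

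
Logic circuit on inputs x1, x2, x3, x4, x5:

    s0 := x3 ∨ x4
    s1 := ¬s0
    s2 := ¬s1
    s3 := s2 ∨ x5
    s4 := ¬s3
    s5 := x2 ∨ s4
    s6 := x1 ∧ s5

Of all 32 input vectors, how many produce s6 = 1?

s6 = x1 ∧ s5 must be 1, so both x1 = 1 and s5 = 1.
s5 = x2 ∨ s4 must be 1, so at least one of x2, s4 is 1.
Enumerating the 32 input combinations, 9 give s6 = 1 and 23 give s6 = 0.

9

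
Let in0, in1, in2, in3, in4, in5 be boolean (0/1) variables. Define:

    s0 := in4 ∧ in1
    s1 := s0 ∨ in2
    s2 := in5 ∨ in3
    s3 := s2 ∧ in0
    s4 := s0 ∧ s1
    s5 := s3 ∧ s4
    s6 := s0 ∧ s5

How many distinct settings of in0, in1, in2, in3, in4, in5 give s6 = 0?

s6 = s0 ∧ s5 must be 0, so at least one of s0, s5 is 0.
Enumerating the 64 input combinations, 58 give s6 = 0 and 6 give s6 = 1.

58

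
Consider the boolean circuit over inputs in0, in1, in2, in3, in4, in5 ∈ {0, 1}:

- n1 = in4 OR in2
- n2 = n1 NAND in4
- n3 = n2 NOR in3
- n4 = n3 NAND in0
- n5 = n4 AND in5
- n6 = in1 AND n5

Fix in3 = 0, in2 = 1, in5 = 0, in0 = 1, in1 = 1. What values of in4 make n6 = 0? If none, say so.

in4=0

Check with in3 = 0, in2 = 1, in5 = 0, in0 = 1, in1 = 1 and in4=0:
n1 = in4 OR in2 = 0 OR 1 = 1
n2 = n1 NAND in4 = 1 NAND 0 = 1
n3 = n2 NOR in3 = 1 NOR 0 = 0
n4 = n3 NAND in0 = 0 NAND 1 = 1
n5 = n4 AND in5 = 1 AND 0 = 0
n6 = in1 AND n5 = 1 AND 0 = 0
So n6 = 0.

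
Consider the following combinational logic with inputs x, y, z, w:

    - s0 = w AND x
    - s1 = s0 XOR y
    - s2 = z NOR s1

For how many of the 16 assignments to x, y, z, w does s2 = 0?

s2 = z NOR s1 must be 0, so at least one of z, s1 is 1.
Enumerating the 16 input combinations, 12 give s2 = 0 and 4 give s2 = 1.

12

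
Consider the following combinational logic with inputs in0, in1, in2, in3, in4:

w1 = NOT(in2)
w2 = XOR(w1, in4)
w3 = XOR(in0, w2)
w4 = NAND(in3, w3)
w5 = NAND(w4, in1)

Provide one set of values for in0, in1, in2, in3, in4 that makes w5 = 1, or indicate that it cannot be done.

in0=0, in1=0, in2=0, in3=1, in4=0

w5 = NAND(w4, in1) must be 1, so at least one of w4, in1 is 0.
Check with in0=0, in1=0, in2=0, in3=1, in4=0:
w1 = NOT(in2) = NOT 0 = 1
w2 = XOR(w1, in4) = XOR(1, 0) = 1
w3 = XOR(in0, w2) = XOR(0, 1) = 1
w4 = NAND(in3, w3) = NAND(1, 1) = 0
w5 = NAND(w4, in1) = NAND(0, 0) = 1
So w5 = 1 as required.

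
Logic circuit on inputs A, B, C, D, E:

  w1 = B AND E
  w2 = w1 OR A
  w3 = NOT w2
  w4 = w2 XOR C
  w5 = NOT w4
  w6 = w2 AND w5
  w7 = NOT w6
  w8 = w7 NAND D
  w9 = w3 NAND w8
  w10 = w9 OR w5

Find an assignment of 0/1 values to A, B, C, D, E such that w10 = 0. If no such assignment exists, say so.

A=0, B=0, C=1, D=0, E=0

Check with A=0, B=0, C=1, D=0, E=0:
w1 = B AND E = 0 AND 0 = 0
w2 = w1 OR A = 0 OR 0 = 0
w3 = NOT w2 = NOT 0 = 1
w4 = w2 XOR C = 0 XOR 1 = 1
w5 = NOT w4 = NOT 1 = 0
w6 = w2 AND w5 = 0 AND 0 = 0
w7 = NOT w6 = NOT 0 = 1
w8 = w7 NAND D = 1 NAND 0 = 1
w9 = w3 NAND w8 = 1 NAND 1 = 0
w10 = w9 OR w5 = 0 OR 0 = 0
So w10 = 0 as required.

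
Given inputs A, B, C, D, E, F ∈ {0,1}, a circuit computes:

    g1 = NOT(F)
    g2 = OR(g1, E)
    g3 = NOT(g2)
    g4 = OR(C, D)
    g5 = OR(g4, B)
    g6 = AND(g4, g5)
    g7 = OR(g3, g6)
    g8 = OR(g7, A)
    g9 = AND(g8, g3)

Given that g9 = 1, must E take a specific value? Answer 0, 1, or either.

0

g9 = AND(g8, g3) must be 1, so both g8 = 1 and g3 = 1.
g8 = OR(g7, A) must be 1, so at least one of g7, A is 1.
g3 = NOT(g2) must be 1, so g2 = 0.
Every assignment with g9 = 1 has E = 0; there are 16 such assignment(s).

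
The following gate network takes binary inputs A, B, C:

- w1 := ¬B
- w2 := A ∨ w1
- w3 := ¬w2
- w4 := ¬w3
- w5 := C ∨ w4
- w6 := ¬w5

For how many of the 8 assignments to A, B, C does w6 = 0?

7

w6 = ¬w5 must be 0, so w5 = 1.
w5 = C ∨ w4 must be 1, so at least one of C, w4 is 1.
Enumerating the 8 input combinations, 7 give w6 = 0 and 1 give w6 = 1.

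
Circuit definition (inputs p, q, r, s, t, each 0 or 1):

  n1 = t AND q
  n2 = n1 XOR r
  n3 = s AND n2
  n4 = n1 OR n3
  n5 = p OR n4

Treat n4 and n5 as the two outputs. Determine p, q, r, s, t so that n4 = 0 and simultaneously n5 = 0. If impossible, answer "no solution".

p=0, q=1, r=0, s=1, t=0

Check with p=0, q=1, r=0, s=1, t=0:
n1 = t AND q = 0 AND 1 = 0
n2 = n1 XOR r = 0 XOR 0 = 0
n3 = s AND n2 = 1 AND 0 = 0
n4 = n1 OR n3 = 0 OR 0 = 0
n5 = p OR n4 = 0 OR 0 = 0
So n4 = 0 and n5 = 0.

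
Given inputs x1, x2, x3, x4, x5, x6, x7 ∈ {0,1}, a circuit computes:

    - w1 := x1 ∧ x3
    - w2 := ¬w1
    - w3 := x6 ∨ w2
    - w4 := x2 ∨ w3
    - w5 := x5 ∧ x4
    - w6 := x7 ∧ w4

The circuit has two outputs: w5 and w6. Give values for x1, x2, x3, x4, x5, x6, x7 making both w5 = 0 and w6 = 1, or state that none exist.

Check with x1=0 x2=0 x3=1 x4=0 x5=1 x6=0 x7=1:
w1 = x1 ∧ x3 = 0 ∧ 1 = 0
w2 = ¬w1 = ¬0 = 1
w3 = x6 ∨ w2 = 0 ∨ 1 = 1
w4 = x2 ∨ w3 = 0 ∨ 1 = 1
w5 = x5 ∧ x4 = 1 ∧ 0 = 0
w6 = x7 ∧ w4 = 1 ∧ 1 = 1
So w5 = 0 and w6 = 1.

x1=0 x2=0 x3=1 x4=0 x5=1 x6=0 x7=1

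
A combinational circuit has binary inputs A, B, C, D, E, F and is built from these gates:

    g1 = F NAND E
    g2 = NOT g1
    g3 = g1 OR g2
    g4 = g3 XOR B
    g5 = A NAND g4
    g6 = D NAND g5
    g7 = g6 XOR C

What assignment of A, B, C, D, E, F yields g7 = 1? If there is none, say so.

A=0, B=1, C=0, D=0, E=1, F=1

Check with A=0, B=1, C=0, D=0, E=1, F=1:
g1 = F NAND E = 1 NAND 1 = 0
g2 = NOT g1 = NOT 0 = 1
g3 = g1 OR g2 = 0 OR 1 = 1
g4 = g3 XOR B = 1 XOR 1 = 0
g5 = A NAND g4 = 0 NAND 0 = 1
g6 = D NAND g5 = 0 NAND 1 = 1
g7 = g6 XOR C = 1 XOR 0 = 1
So g7 = 1 as required.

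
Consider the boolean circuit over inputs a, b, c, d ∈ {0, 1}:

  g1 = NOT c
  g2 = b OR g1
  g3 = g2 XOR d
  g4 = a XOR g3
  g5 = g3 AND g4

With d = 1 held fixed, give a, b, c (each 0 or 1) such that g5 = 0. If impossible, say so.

g5 = g3 AND g4 must be 0, so at least one of g3, g4 is 0.
Check with d = 1 and a=1, b=1, c=0:
g1 = NOT c = NOT 0 = 1
g2 = b OR g1 = 1 OR 1 = 1
g3 = g2 XOR d = 1 XOR 1 = 0
g4 = a XOR g3 = 1 XOR 0 = 1
g5 = g3 AND g4 = 0 AND 1 = 0
So g5 = 0.

a=1, b=1, c=0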